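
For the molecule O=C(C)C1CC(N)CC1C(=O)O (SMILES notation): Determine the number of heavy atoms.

Every atom symbol written in the SMILES (organic subset) is one heavy atom; implicit H are not written.
Heavy atoms by element → C:8, N:1, O:3.
Total: 12.

12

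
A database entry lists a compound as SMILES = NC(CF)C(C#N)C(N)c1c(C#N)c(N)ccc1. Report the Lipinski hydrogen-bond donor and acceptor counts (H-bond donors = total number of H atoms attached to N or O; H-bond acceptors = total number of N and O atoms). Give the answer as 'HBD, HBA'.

6, 5

Donors: find every N or O and count the H atoms it carries.
  atom 1 (N): bond orders sum to 1 → 2 H
  atom 7 (N): bond orders sum to 3 → 0 H
  atom 9 (N): bond orders sum to 1 → 2 H
  atom 13 (N): bond orders sum to 3 → 0 H
  atom 15 (N): bond orders sum to 1 → 2 H
Lipinski HBD = 6.
Acceptors: N atoms = 5, O atoms = 0 → HBA = 5.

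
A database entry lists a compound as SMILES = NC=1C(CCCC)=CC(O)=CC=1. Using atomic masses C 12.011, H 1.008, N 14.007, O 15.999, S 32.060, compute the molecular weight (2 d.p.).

First, the molecular formula is C10H15NO (counting implicit H from valence).
  C: 10 × 12.011 = 120.110
  H: 15 × 1.008 = 15.120
  N: 1 × 14.007 = 14.007
  O: 1 × 15.999 = 15.999
Sum: 10×12.011 + 15×1.008 + 1×14.007 + 1×15.999 = 165.236 → 165.24 g/mol.

165.24 g/mol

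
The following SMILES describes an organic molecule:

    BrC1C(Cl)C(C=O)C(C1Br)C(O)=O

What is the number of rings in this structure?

1

In SMILES, each pair of matching ring-closure digits denotes one ring-closing bond; the number of such bonds equals the number of independent rings.
Ring-closure bonds here: 1.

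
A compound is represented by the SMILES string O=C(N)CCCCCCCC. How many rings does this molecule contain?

0

In SMILES, each pair of matching ring-closure digits denotes one ring-closing bond; the number of such bonds equals the number of independent rings.
Ring-closure bonds here: 0.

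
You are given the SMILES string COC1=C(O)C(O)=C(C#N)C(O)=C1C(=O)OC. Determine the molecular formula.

C10H9NO6

Walk through each heavy atom and fill implicit hydrogens from standard valence (C 4, N 3, O 2, S 2, halogen 1):
  atom 1: C, bond orders sum to 1 (valence 4) → 3 H
  atom 2: O, bond orders sum to 2 (valence 2) → 0 H
  atom 3: C, bond orders sum to 4 (valence 4) → 0 H
  atom 4: C, bond orders sum to 4 (valence 4) → 0 H
  atom 5: O, bond orders sum to 1 (valence 2) → 1 H
  atom 6: C, bond orders sum to 4 (valence 4) → 0 H
  atom 7: O, bond orders sum to 1 (valence 2) → 1 H
  atom 8: C, bond orders sum to 4 (valence 4) → 0 H
  atom 9: C, bond orders sum to 4 (valence 4) → 0 H
  atom 10: N, bond orders sum to 3 (valence 3) → 0 H
  atom 11: C, bond orders sum to 4 (valence 4) → 0 H
  atom 12: O, bond orders sum to 1 (valence 2) → 1 H
  atom 13: C, bond orders sum to 4 (valence 4) → 0 H
  atom 14: C, bond orders sum to 4 (valence 4) → 0 H
  atom 15: O, bond orders sum to 2 (valence 2) → 0 H
  atom 16: O, bond orders sum to 2 (valence 2) → 0 H
  atom 17: C, bond orders sum to 1 (valence 4) → 3 H
Totals → C:10, H:9, N:1, O:6.
In Hill order: C10H9NO6.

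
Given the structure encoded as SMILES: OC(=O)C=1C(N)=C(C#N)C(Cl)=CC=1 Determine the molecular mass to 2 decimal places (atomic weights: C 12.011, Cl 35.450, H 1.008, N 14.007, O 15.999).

196.59 g/mol

First, the molecular formula is C8H5ClN2O2 (counting implicit H from valence).
  C: 8 × 12.011 = 96.088
  Cl: 1 × 35.450 = 35.450
  H: 5 × 1.008 = 5.040
  N: 2 × 14.007 = 28.014
  O: 2 × 15.999 = 31.998
Sum: 8×12.011 + 1×35.450 + 5×1.008 + 2×14.007 + 2×15.999 = 196.590 → 196.59 g/mol.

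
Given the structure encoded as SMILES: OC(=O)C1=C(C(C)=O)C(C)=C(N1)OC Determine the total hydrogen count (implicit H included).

11

Walk through each heavy atom and fill implicit hydrogens from standard valence (C 4, N 3, O 2, S 2, halogen 1):
  atom 1: O, bond orders sum to 1 (valence 2) → 1 H
  atom 2: C, bond orders sum to 4 (valence 4) → 0 H
  atom 3: O, bond orders sum to 2 (valence 2) → 0 H
  atom 4: C, bond orders sum to 4 (valence 4) → 0 H
  atom 5: C, bond orders sum to 4 (valence 4) → 0 H
  atom 6: C, bond orders sum to 4 (valence 4) → 0 H
  atom 7: C, bond orders sum to 1 (valence 4) → 3 H
  atom 8: O, bond orders sum to 2 (valence 2) → 0 H
  atom 9: C, bond orders sum to 4 (valence 4) → 0 H
  atom 10: C, bond orders sum to 1 (valence 4) → 3 H
  atom 11: C, bond orders sum to 4 (valence 4) → 0 H
  atom 12: N, bond orders sum to 2 (valence 3) → 1 H
  atom 13: O, bond orders sum to 2 (valence 2) → 0 H
  atom 14: C, bond orders sum to 1 (valence 4) → 3 H
Total hydrogens: 11.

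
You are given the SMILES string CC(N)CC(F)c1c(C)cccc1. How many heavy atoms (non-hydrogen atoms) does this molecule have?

13

Every atom symbol written in the SMILES (organic subset) is one heavy atom; implicit H are not written.
Heavy atoms by element → C:11, F:1, N:1.
Total: 13.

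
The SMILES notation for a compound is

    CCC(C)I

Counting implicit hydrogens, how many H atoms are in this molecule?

9

Walk through each heavy atom and fill implicit hydrogens from standard valence (C 4, N 3, O 2, S 2, halogen 1):
  atom 1: C, bond orders sum to 1 (valence 4) → 3 H
  atom 2: C, bond orders sum to 2 (valence 4) → 2 H
  atom 3: C, bond orders sum to 3 (valence 4) → 1 H
  atom 4: C, bond orders sum to 1 (valence 4) → 3 H
  atom 5: I (halogen, monovalent) → 0 H
Total hydrogens: 9.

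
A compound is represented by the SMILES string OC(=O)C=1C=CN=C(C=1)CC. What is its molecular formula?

Walk through each heavy atom and fill implicit hydrogens from standard valence (C 4, N 3, O 2, S 2, halogen 1):
  atom 1: O, bond orders sum to 1 (valence 2) → 1 H
  atom 2: C, bond orders sum to 4 (valence 4) → 0 H
  atom 3: O, bond orders sum to 2 (valence 2) → 0 H
  atom 4: C, bond orders sum to 4 (valence 4) → 0 H
  atom 5: C, bond orders sum to 3 (valence 4) → 1 H
  atom 6: C, bond orders sum to 3 (valence 4) → 1 H
  atom 7: N, bond orders sum to 3 (valence 3) → 0 H
  atom 8: C, bond orders sum to 4 (valence 4) → 0 H
  atom 9: C, bond orders sum to 3 (valence 4) → 1 H
  atom 10: C, bond orders sum to 2 (valence 4) → 2 H
  atom 11: C, bond orders sum to 1 (valence 4) → 3 H
Totals → C:8, H:9, N:1, O:2.
In Hill order: C8H9NO2.

C8H9NO2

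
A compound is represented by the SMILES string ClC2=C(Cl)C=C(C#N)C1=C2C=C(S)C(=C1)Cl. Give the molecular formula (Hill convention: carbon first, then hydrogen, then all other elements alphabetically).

Walk through each heavy atom and fill implicit hydrogens from standard valence (C 4, N 3, O 2, S 2, halogen 1):
  atom 1: Cl (halogen, monovalent) → 0 H
  atom 2: C, bond orders sum to 4 (valence 4) → 0 H
  atom 3: C, bond orders sum to 4 (valence 4) → 0 H
  atom 4: Cl (halogen, monovalent) → 0 H
  atom 5: C, bond orders sum to 3 (valence 4) → 1 H
  atom 6: C, bond orders sum to 4 (valence 4) → 0 H
  atom 7: C, bond orders sum to 4 (valence 4) → 0 H
  atom 8: N, bond orders sum to 3 (valence 3) → 0 H
  atom 9: C, bond orders sum to 4 (valence 4) → 0 H
  atom 10: C, bond orders sum to 4 (valence 4) → 0 H
  atom 11: C, bond orders sum to 3 (valence 4) → 1 H
  atom 12: C, bond orders sum to 4 (valence 4) → 0 H
  atom 13: S, bond orders sum to 1 (valence 2) → 1 H
  atom 14: C, bond orders sum to 4 (valence 4) → 0 H
  atom 15: C, bond orders sum to 3 (valence 4) → 1 H
  atom 16: Cl (halogen, monovalent) → 0 H
Totals → C:11, H:4, Cl:3, N:1, S:1.

C11H4Cl3NS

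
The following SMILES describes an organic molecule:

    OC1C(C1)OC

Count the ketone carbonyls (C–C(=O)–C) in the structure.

0

Scan the SMILES for the ketone motif — none present.
Groups that are present: 1 ether, 1 hydroxyl.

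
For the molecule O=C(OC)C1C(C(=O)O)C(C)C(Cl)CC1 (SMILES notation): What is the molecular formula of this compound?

C10H15ClO4

Walk through each heavy atom and fill implicit hydrogens from standard valence (C 4, N 3, O 2, S 2, halogen 1):
  atom 1: O, bond orders sum to 2 (valence 2) → 0 H
  atom 2: C, bond orders sum to 4 (valence 4) → 0 H
  atom 3: O, bond orders sum to 2 (valence 2) → 0 H
  atom 4: C, bond orders sum to 1 (valence 4) → 3 H
  atom 5: C, bond orders sum to 3 (valence 4) → 1 H
  atom 6: C, bond orders sum to 3 (valence 4) → 1 H
  atom 7: C, bond orders sum to 4 (valence 4) → 0 H
  atom 8: O, bond orders sum to 2 (valence 2) → 0 H
  atom 9: O, bond orders sum to 1 (valence 2) → 1 H
  atom 10: C, bond orders sum to 3 (valence 4) → 1 H
  atom 11: C, bond orders sum to 1 (valence 4) → 3 H
  atom 12: C, bond orders sum to 3 (valence 4) → 1 H
  atom 13: Cl (halogen, monovalent) → 0 H
  atom 14: C, bond orders sum to 2 (valence 4) → 2 H
  atom 15: C, bond orders sum to 2 (valence 4) → 2 H
Totals → C:10, H:15, Cl:1, O:4.
In Hill order: C10H15ClO4.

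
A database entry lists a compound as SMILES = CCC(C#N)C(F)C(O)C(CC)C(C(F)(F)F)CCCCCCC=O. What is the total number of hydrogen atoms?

Walk through each heavy atom and fill implicit hydrogens from standard valence (C 4, N 3, O 2, S 2, halogen 1):
  atom 1: C, bond orders sum to 1 (valence 4) → 3 H
  atom 2: C, bond orders sum to 2 (valence 4) → 2 H
  atom 3: C, bond orders sum to 3 (valence 4) → 1 H
  atom 4: C, bond orders sum to 4 (valence 4) → 0 H
  atom 5: N, bond orders sum to 3 (valence 3) → 0 H
  atom 6: C, bond orders sum to 3 (valence 4) → 1 H
  atom 7: F (halogen, monovalent) → 0 H
  atom 8: C, bond orders sum to 3 (valence 4) → 1 H
  atom 9: O, bond orders sum to 1 (valence 2) → 1 H
  atom 10: C, bond orders sum to 3 (valence 4) → 1 H
  atom 11: C, bond orders sum to 2 (valence 4) → 2 H
  atom 12: C, bond orders sum to 1 (valence 4) → 3 H
  atom 13: C, bond orders sum to 3 (valence 4) → 1 H
  atom 14: C, bond orders sum to 4 (valence 4) → 0 H
  atom 15: F (halogen, monovalent) → 0 H
  atom 16: F (halogen, monovalent) → 0 H
  atom 17: F (halogen, monovalent) → 0 H
  atom 18: C, bond orders sum to 2 (valence 4) → 2 H
  atom 19: C, bond orders sum to 2 (valence 4) → 2 H
  atom 20: C, bond orders sum to 2 (valence 4) → 2 H
  atom 21: C, bond orders sum to 2 (valence 4) → 2 H
  atom 22: C, bond orders sum to 2 (valence 4) → 2 H
  atom 23: C, bond orders sum to 2 (valence 4) → 2 H
  atom 24: C, bond orders sum to 3 (valence 4) → 1 H
  atom 25: O, bond orders sum to 2 (valence 2) → 0 H
Total hydrogens: 29.

29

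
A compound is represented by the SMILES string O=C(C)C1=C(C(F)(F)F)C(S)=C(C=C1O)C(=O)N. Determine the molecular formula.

C10H8F3NO3S

Walk through each heavy atom and fill implicit hydrogens from standard valence (C 4, N 3, O 2, S 2, halogen 1):
  atom 1: O, bond orders sum to 2 (valence 2) → 0 H
  atom 2: C, bond orders sum to 4 (valence 4) → 0 H
  atom 3: C, bond orders sum to 1 (valence 4) → 3 H
  atom 4: C, bond orders sum to 4 (valence 4) → 0 H
  atom 5: C, bond orders sum to 4 (valence 4) → 0 H
  atom 6: C, bond orders sum to 4 (valence 4) → 0 H
  atom 7: F (halogen, monovalent) → 0 H
  atom 8: F (halogen, monovalent) → 0 H
  atom 9: F (halogen, monovalent) → 0 H
  atom 10: C, bond orders sum to 4 (valence 4) → 0 H
  atom 11: S, bond orders sum to 1 (valence 2) → 1 H
  atom 12: C, bond orders sum to 4 (valence 4) → 0 H
  atom 13: C, bond orders sum to 3 (valence 4) → 1 H
  atom 14: C, bond orders sum to 4 (valence 4) → 0 H
  atom 15: O, bond orders sum to 1 (valence 2) → 1 H
  atom 16: C, bond orders sum to 4 (valence 4) → 0 H
  atom 17: O, bond orders sum to 2 (valence 2) → 0 H
  atom 18: N, bond orders sum to 1 (valence 3) → 2 H
Totals → C:10, H:8, F:3, N:1, O:3, S:1.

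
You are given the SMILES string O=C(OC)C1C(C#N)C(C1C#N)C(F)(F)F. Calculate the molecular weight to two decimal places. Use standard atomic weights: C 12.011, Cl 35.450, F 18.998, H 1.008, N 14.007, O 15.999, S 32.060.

First, the molecular formula is C9H7F3N2O2 (counting implicit H from valence).
  C: 9 × 12.011 = 108.099
  F: 3 × 18.998 = 56.994
  H: 7 × 1.008 = 7.056
  N: 2 × 14.007 = 28.014
  O: 2 × 15.999 = 31.998
Sum: 9×12.011 + 3×18.998 + 7×1.008 + 2×14.007 + 2×15.999 = 232.161 → 232.16 g/mol.

232.16 g/mol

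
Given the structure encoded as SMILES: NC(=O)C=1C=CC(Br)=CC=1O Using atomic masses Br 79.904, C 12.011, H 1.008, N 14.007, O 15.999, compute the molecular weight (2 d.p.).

216.03 g/mol

First, the molecular formula is C7H6BrNO2 (counting implicit H from valence).
  Br: 1 × 79.904 = 79.904
  C: 7 × 12.011 = 84.077
  H: 6 × 1.008 = 6.048
  N: 1 × 14.007 = 14.007
  O: 2 × 15.999 = 31.998
Sum: 1×79.904 + 7×12.011 + 6×1.008 + 1×14.007 + 2×15.999 = 216.034 → 216.03 g/mol.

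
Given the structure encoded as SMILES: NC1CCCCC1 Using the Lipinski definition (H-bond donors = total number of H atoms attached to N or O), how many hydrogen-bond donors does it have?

2

Donors: find every N or O and count the H atoms it carries.
  atom 1 (N): bond orders sum to 1 → 2 H
Lipinski HBD = 2.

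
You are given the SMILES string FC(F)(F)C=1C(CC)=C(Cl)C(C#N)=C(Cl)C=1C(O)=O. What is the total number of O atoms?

2

Scan the SMILES for O atoms (remember two-letter symbols like Cl and Br are single atoms).
Oxygen count: 2.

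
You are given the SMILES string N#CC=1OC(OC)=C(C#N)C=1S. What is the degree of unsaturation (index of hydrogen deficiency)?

7

Degree of unsaturation = (number of rings) + (number of π bonds).
Ring closures in the SMILES: 1.
π bonds: 2 double bonds (each 1 DoU), 2 triple bonds (each 2 DoU) → 6 DoU from unsaturation.
Total DoU = 1 + 6 = 7.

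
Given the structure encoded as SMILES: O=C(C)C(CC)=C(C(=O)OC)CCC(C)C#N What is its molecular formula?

C13H19NO3

Walk through each heavy atom and fill implicit hydrogens from standard valence (C 4, N 3, O 2, S 2, halogen 1):
  atom 1: O, bond orders sum to 2 (valence 2) → 0 H
  atom 2: C, bond orders sum to 4 (valence 4) → 0 H
  atom 3: C, bond orders sum to 1 (valence 4) → 3 H
  atom 4: C, bond orders sum to 4 (valence 4) → 0 H
  atom 5: C, bond orders sum to 2 (valence 4) → 2 H
  atom 6: C, bond orders sum to 1 (valence 4) → 3 H
  atom 7: C, bond orders sum to 4 (valence 4) → 0 H
  atom 8: C, bond orders sum to 4 (valence 4) → 0 H
  atom 9: O, bond orders sum to 2 (valence 2) → 0 H
  atom 10: O, bond orders sum to 2 (valence 2) → 0 H
  atom 11: C, bond orders sum to 1 (valence 4) → 3 H
  atom 12: C, bond orders sum to 2 (valence 4) → 2 H
  atom 13: C, bond orders sum to 2 (valence 4) → 2 H
  atom 14: C, bond orders sum to 3 (valence 4) → 1 H
  atom 15: C, bond orders sum to 1 (valence 4) → 3 H
  atom 16: C, bond orders sum to 4 (valence 4) → 0 H
  atom 17: N, bond orders sum to 3 (valence 3) → 0 H
Totals → C:13, H:19, N:1, O:3.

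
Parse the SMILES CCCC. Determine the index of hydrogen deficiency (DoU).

Degree of unsaturation = (number of rings) + (number of π bonds).
Ring closures in the SMILES: 0.
π bonds: none → 0 DoU from unsaturation.
Total DoU = 0 + 0 = 0.

0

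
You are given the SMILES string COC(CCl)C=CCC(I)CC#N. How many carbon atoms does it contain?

9

Count every carbon token in the SMILES (each C, including those in ring-closure positions and inside branches).
Carbon count: 9.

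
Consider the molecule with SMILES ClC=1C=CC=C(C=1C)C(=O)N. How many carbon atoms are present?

Count every carbon token in the SMILES (each C, including those in ring-closure positions and inside branches).
Carbon count: 8.

8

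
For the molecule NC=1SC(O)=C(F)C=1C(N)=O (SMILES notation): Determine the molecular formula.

Walk through each heavy atom and fill implicit hydrogens from standard valence (C 4, N 3, O 2, S 2, halogen 1):
  atom 1: N, bond orders sum to 1 (valence 3) → 2 H
  atom 2: C, bond orders sum to 4 (valence 4) → 0 H
  atom 3: S, bond orders sum to 2 (valence 2) → 0 H
  atom 4: C, bond orders sum to 4 (valence 4) → 0 H
  atom 5: O, bond orders sum to 1 (valence 2) → 1 H
  atom 6: C, bond orders sum to 4 (valence 4) → 0 H
  atom 7: F (halogen, monovalent) → 0 H
  atom 8: C, bond orders sum to 4 (valence 4) → 0 H
  atom 9: C, bond orders sum to 4 (valence 4) → 0 H
  atom 10: N, bond orders sum to 1 (valence 3) → 2 H
  atom 11: O, bond orders sum to 2 (valence 2) → 0 H
Totals → C:5, H:5, F:1, N:2, O:2, S:1.
In Hill order: C5H5FN2O2S.

C5H5FN2O2S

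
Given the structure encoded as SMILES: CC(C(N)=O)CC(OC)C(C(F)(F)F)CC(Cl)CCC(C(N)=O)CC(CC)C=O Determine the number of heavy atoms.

29

Every atom symbol written in the SMILES (organic subset) is one heavy atom; implicit H are not written.
Heavy atoms by element → C:19, Cl:1, F:3, N:2, O:4.
Total: 29.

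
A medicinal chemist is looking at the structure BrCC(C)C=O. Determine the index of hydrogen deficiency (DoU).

1

Degree of unsaturation = (number of rings) + (number of π bonds).
Ring closures in the SMILES: 0.
π bonds: 1 double bond (each 1 DoU) → 1 DoU from unsaturation.
Total DoU = 0 + 1 = 1.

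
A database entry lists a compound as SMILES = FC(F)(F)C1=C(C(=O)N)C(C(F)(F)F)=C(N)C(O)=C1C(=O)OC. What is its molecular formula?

C11H8F6N2O4

Walk through each heavy atom and fill implicit hydrogens from standard valence (C 4, N 3, O 2, S 2, halogen 1):
  atom 1: F (halogen, monovalent) → 0 H
  atom 2: C, bond orders sum to 4 (valence 4) → 0 H
  atom 3: F (halogen, monovalent) → 0 H
  atom 4: F (halogen, monovalent) → 0 H
  atom 5: C, bond orders sum to 4 (valence 4) → 0 H
  atom 6: C, bond orders sum to 4 (valence 4) → 0 H
  atom 7: C, bond orders sum to 4 (valence 4) → 0 H
  atom 8: O, bond orders sum to 2 (valence 2) → 0 H
  atom 9: N, bond orders sum to 1 (valence 3) → 2 H
  atom 10: C, bond orders sum to 4 (valence 4) → 0 H
  atom 11: C, bond orders sum to 4 (valence 4) → 0 H
  atom 12: F (halogen, monovalent) → 0 H
  atom 13: F (halogen, monovalent) → 0 H
  atom 14: F (halogen, monovalent) → 0 H
  atom 15: C, bond orders sum to 4 (valence 4) → 0 H
  atom 16: N, bond orders sum to 1 (valence 3) → 2 H
  atom 17: C, bond orders sum to 4 (valence 4) → 0 H
  atom 18: O, bond orders sum to 1 (valence 2) → 1 H
  atom 19: C, bond orders sum to 4 (valence 4) → 0 H
  atom 20: C, bond orders sum to 4 (valence 4) → 0 H
  atom 21: O, bond orders sum to 2 (valence 2) → 0 H
  atom 22: O, bond orders sum to 2 (valence 2) → 0 H
  atom 23: C, bond orders sum to 1 (valence 4) → 3 H
Totals → C:11, H:8, F:6, N:2, O:4.
In Hill order: C11H8F6N2O4.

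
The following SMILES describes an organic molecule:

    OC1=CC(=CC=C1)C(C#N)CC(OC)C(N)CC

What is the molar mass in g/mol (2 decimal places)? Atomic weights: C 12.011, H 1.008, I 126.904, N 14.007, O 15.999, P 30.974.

248.33 g/mol

First, the molecular formula is C14H20N2O2 (counting implicit H from valence).
  C: 14 × 12.011 = 168.154
  H: 20 × 1.008 = 20.160
  N: 2 × 14.007 = 28.014
  O: 2 × 15.999 = 31.998
Sum: 14×12.011 + 20×1.008 + 2×14.007 + 2×15.999 = 248.326 → 248.33 g/mol.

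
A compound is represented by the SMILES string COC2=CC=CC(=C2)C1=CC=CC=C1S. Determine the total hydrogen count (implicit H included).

12

Walk through each heavy atom and fill implicit hydrogens from standard valence (C 4, N 3, O 2, S 2, halogen 1):
  atom 1: C, bond orders sum to 1 (valence 4) → 3 H
  atom 2: O, bond orders sum to 2 (valence 2) → 0 H
  atom 3: C, bond orders sum to 4 (valence 4) → 0 H
  atom 4: C, bond orders sum to 3 (valence 4) → 1 H
  atom 5: C, bond orders sum to 3 (valence 4) → 1 H
  atom 6: C, bond orders sum to 3 (valence 4) → 1 H
  atom 7: C, bond orders sum to 4 (valence 4) → 0 H
  atom 8: C, bond orders sum to 3 (valence 4) → 1 H
  atom 9: C, bond orders sum to 4 (valence 4) → 0 H
  atom 10: C, bond orders sum to 3 (valence 4) → 1 H
  atom 11: C, bond orders sum to 3 (valence 4) → 1 H
  atom 12: C, bond orders sum to 3 (valence 4) → 1 H
  atom 13: C, bond orders sum to 3 (valence 4) → 1 H
  atom 14: C, bond orders sum to 4 (valence 4) → 0 H
  atom 15: S, bond orders sum to 1 (valence 2) → 1 H
Total hydrogens: 12.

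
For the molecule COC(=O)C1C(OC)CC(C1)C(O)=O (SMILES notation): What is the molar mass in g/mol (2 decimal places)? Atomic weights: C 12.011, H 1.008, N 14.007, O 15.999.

202.21 g/mol

First, the molecular formula is C9H14O5 (counting implicit H from valence).
  C: 9 × 12.011 = 108.099
  H: 14 × 1.008 = 14.112
  O: 5 × 15.999 = 79.995
Sum: 9×12.011 + 14×1.008 + 5×15.999 = 202.206 → 202.21 g/mol.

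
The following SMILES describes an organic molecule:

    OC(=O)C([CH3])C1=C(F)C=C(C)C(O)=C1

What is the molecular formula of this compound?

C10H11FO3

Walk through each heavy atom and fill implicit hydrogens from standard valence (C 4, N 3, O 2, S 2, halogen 1):
  atom 1: O, bond orders sum to 1 (valence 2) → 1 H
  atom 2: C, bond orders sum to 4 (valence 4) → 0 H
  atom 3: O, bond orders sum to 2 (valence 2) → 0 H
  atom 4: C, bond orders sum to 3 (valence 4) → 1 H
  atom 5: C with explicit H count 3
  atom 6: C, bond orders sum to 4 (valence 4) → 0 H
  atom 7: C, bond orders sum to 4 (valence 4) → 0 H
  atom 8: F (halogen, monovalent) → 0 H
  atom 9: C, bond orders sum to 3 (valence 4) → 1 H
  atom 10: C, bond orders sum to 4 (valence 4) → 0 H
  atom 11: C, bond orders sum to 1 (valence 4) → 3 H
  atom 12: C, bond orders sum to 4 (valence 4) → 0 H
  atom 13: O, bond orders sum to 1 (valence 2) → 1 H
  atom 14: C, bond orders sum to 3 (valence 4) → 1 H
Totals → C:10, H:11, F:1, O:3.
In Hill order: C10H11FO3.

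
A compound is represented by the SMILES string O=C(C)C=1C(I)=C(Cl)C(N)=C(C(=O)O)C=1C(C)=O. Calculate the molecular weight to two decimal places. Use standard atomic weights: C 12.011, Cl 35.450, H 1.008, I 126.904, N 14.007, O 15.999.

First, the molecular formula is C11H9ClINO4 (counting implicit H from valence).
  C: 11 × 12.011 = 132.121
  Cl: 1 × 35.450 = 35.450
  H: 9 × 1.008 = 9.072
  I: 1 × 126.904 = 126.904
  N: 1 × 14.007 = 14.007
  O: 4 × 15.999 = 63.996
Sum: 11×12.011 + 1×35.450 + 9×1.008 + 1×126.904 + 1×14.007 + 4×15.999 = 381.550 → 381.55 g/mol.

381.55 g/mol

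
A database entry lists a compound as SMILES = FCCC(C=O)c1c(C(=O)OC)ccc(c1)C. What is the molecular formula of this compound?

Walk through each heavy atom and fill implicit hydrogens from standard valence (C 4, N 3, O 2, S 2, halogen 1); for lowercase aromatic atoms, an aromatic c carries 1 H when it has two neighbours and 0 H with three, and aromatic n carries 0 H:
  atom 1: F (halogen, monovalent) → 0 H
  atom 2: C, bond orders sum to 2 (valence 4) → 2 H
  atom 3: C, bond orders sum to 2 (valence 4) → 2 H
  atom 4: C, bond orders sum to 3 (valence 4) → 1 H
  atom 5: C, bond orders sum to 3 (valence 4) → 1 H
  atom 6: O, bond orders sum to 2 (valence 2) → 0 H
  atom 7: aromatic c, 3 neighbours → 0 H
  atom 8: aromatic c, 3 neighbours → 0 H
  atom 9: C, bond orders sum to 4 (valence 4) → 0 H
  atom 10: O, bond orders sum to 2 (valence 2) → 0 H
  atom 11: O, bond orders sum to 2 (valence 2) → 0 H
  atom 12: C, bond orders sum to 1 (valence 4) → 3 H
  atom 13: aromatic c, 2 neighbours → 1 H
  atom 14: aromatic c, 2 neighbours → 1 H
  atom 15: aromatic c, 3 neighbours → 0 H
  atom 16: aromatic c, 2 neighbours → 1 H
  atom 17: C, bond orders sum to 1 (valence 4) → 3 H
Totals → C:13, H:15, F:1, O:3.
In Hill order: C13H15FO3.

C13H15FO3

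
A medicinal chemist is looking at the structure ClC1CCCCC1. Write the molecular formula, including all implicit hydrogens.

Walk through each heavy atom and fill implicit hydrogens from standard valence (C 4, N 3, O 2, S 2, halogen 1):
  atom 1: Cl (halogen, monovalent) → 0 H
  atom 2: C, bond orders sum to 3 (valence 4) → 1 H
  atom 3: C, bond orders sum to 2 (valence 4) → 2 H
  atom 4: C, bond orders sum to 2 (valence 4) → 2 H
  atom 5: C, bond orders sum to 2 (valence 4) → 2 H
  atom 6: C, bond orders sum to 2 (valence 4) → 2 H
  atom 7: C, bond orders sum to 2 (valence 4) → 2 H
Totals → C:6, H:11, Cl:1.

C6H11Cl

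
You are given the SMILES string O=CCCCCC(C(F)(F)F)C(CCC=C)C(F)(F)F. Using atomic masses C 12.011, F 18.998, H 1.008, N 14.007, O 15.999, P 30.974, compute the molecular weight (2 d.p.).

304.27 g/mol

First, the molecular formula is C13H18F6O (counting implicit H from valence).
  C: 13 × 12.011 = 156.143
  F: 6 × 18.998 = 113.988
  H: 18 × 1.008 = 18.144
  O: 1 × 15.999 = 15.999
Sum: 13×12.011 + 6×18.998 + 18×1.008 + 1×15.999 = 304.274 → 304.27 g/mol.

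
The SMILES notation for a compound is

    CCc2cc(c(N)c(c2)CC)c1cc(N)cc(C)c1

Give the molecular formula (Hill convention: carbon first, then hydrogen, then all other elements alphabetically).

Walk through each heavy atom and fill implicit hydrogens from standard valence (C 4, N 3, O 2, S 2, halogen 1); for lowercase aromatic atoms, an aromatic c carries 1 H when it has two neighbours and 0 H with three, and aromatic n carries 0 H:
  atom 1: C, bond orders sum to 1 (valence 4) → 3 H
  atom 2: C, bond orders sum to 2 (valence 4) → 2 H
  atom 3: aromatic c, 3 neighbours → 0 H
  atom 4: aromatic c, 2 neighbours → 1 H
  atom 5: aromatic c, 3 neighbours → 0 H
  atom 6: aromatic c, 3 neighbours → 0 H
  atom 7: N, bond orders sum to 1 (valence 3) → 2 H
  atom 8: aromatic c, 3 neighbours → 0 H
  atom 9: aromatic c, 2 neighbours → 1 H
  atom 10: C, bond orders sum to 2 (valence 4) → 2 H
  atom 11: C, bond orders sum to 1 (valence 4) → 3 H
  atom 12: aromatic c, 3 neighbours → 0 H
  atom 13: aromatic c, 2 neighbours → 1 H
  atom 14: aromatic c, 3 neighbours → 0 H
  atom 15: N, bond orders sum to 1 (valence 3) → 2 H
  atom 16: aromatic c, 2 neighbours → 1 H
  atom 17: aromatic c, 3 neighbours → 0 H
  atom 18: C, bond orders sum to 1 (valence 4) → 3 H
  atom 19: aromatic c, 2 neighbours → 1 H
Totals → C:17, H:22, N:2.

C17H22N2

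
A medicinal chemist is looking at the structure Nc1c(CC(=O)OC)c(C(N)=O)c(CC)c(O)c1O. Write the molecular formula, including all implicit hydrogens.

Walk through each heavy atom and fill implicit hydrogens from standard valence (C 4, N 3, O 2, S 2, halogen 1); for lowercase aromatic atoms, an aromatic c carries 1 H when it has two neighbours and 0 H with three, and aromatic n carries 0 H:
  atom 1: N, bond orders sum to 1 (valence 3) → 2 H
  atom 2: aromatic c, 3 neighbours → 0 H
  atom 3: aromatic c, 3 neighbours → 0 H
  atom 4: C, bond orders sum to 2 (valence 4) → 2 H
  atom 5: C, bond orders sum to 4 (valence 4) → 0 H
  atom 6: O, bond orders sum to 2 (valence 2) → 0 H
  atom 7: O, bond orders sum to 2 (valence 2) → 0 H
  atom 8: C, bond orders sum to 1 (valence 4) → 3 H
  atom 9: aromatic c, 3 neighbours → 0 H
  atom 10: C, bond orders sum to 4 (valence 4) → 0 H
  atom 11: N, bond orders sum to 1 (valence 3) → 2 H
  atom 12: O, bond orders sum to 2 (valence 2) → 0 H
  atom 13: aromatic c, 3 neighbours → 0 H
  atom 14: C, bond orders sum to 2 (valence 4) → 2 H
  atom 15: C, bond orders sum to 1 (valence 4) → 3 H
  atom 16: aromatic c, 3 neighbours → 0 H
  atom 17: O, bond orders sum to 1 (valence 2) → 1 H
  atom 18: aromatic c, 3 neighbours → 0 H
  atom 19: O, bond orders sum to 1 (valence 2) → 1 H
Totals → C:12, H:16, N:2, O:5.
In Hill order: C12H16N2O5.

C12H16N2O5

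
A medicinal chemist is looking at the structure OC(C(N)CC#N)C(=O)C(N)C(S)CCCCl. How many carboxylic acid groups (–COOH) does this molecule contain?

0

Scan the SMILES for the carboxylic acid motif — none present.
Groups that are present: 1 hydroxyl, 1 ketone, 1 nitrile, 2 primary amine, 1 thiol.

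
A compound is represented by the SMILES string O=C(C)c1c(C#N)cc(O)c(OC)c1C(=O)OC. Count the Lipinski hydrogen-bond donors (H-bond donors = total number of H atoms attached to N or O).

Donors: find every N or O and count the H atoms it carries.
  atom 1 (O): bond orders sum to 2 → 0 H
  atom 7 (N): bond orders sum to 3 → 0 H
  atom 10 (O): bond orders sum to 1 → 1 H
  atom 12 (O): bond orders sum to 2 → 0 H
  atom 16 (O): bond orders sum to 2 → 0 H
  atom 17 (O): bond orders sum to 2 → 0 H
Lipinski HBD = 1.

1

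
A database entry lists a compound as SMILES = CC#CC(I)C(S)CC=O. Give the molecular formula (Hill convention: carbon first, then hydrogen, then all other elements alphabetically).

Walk through each heavy atom and fill implicit hydrogens from standard valence (C 4, N 3, O 2, S 2, halogen 1):
  atom 1: C, bond orders sum to 1 (valence 4) → 3 H
  atom 2: C, bond orders sum to 4 (valence 4) → 0 H
  atom 3: C, bond orders sum to 4 (valence 4) → 0 H
  atom 4: C, bond orders sum to 3 (valence 4) → 1 H
  atom 5: I (halogen, monovalent) → 0 H
  atom 6: C, bond orders sum to 3 (valence 4) → 1 H
  atom 7: S, bond orders sum to 1 (valence 2) → 1 H
  atom 8: C, bond orders sum to 2 (valence 4) → 2 H
  atom 9: C, bond orders sum to 3 (valence 4) → 1 H
  atom 10: O, bond orders sum to 2 (valence 2) → 0 H
Totals → C:7, H:9, I:1, O:1, S:1.
In Hill order: C7H9IOS.

C7H9IOS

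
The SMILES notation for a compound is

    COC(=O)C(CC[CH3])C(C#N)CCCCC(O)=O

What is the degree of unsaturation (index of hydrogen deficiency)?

Molecular formula: C13H21NO4.
DoU = (2C + 2 + N − H − X) / 2, where X is the halogen count and O/S are ignored.
    = (2·13 + 2 + 1 − 21 − 0) / 2 = 8 / 2 = 4.

4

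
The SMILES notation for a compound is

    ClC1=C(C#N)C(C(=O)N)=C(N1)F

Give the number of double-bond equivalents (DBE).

6

Degree of unsaturation = (number of rings) + (number of π bonds).
Ring closures in the SMILES: 1.
π bonds: 3 double bonds (each 1 DoU), 1 triple bond (each 2 DoU) → 5 DoU from unsaturation.
Total DoU = 1 + 5 = 6.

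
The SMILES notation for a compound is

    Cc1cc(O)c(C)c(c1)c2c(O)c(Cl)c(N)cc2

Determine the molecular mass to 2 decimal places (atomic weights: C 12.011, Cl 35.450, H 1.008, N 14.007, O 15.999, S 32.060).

263.72 g/mol

First, the molecular formula is C14H14ClNO2 (counting implicit H from valence).
  C: 14 × 12.011 = 168.154
  Cl: 1 × 35.450 = 35.450
  H: 14 × 1.008 = 14.112
  N: 1 × 14.007 = 14.007
  O: 2 × 15.999 = 31.998
Sum: 14×12.011 + 1×35.450 + 14×1.008 + 1×14.007 + 2×15.999 = 263.721 → 263.72 g/mol.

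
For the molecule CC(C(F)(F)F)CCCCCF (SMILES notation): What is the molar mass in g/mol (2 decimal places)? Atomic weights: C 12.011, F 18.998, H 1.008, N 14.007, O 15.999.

First, the molecular formula is C8H14F4 (counting implicit H from valence).
  C: 8 × 12.011 = 96.088
  F: 4 × 18.998 = 75.992
  H: 14 × 1.008 = 14.112
Sum: 8×12.011 + 4×18.998 + 14×1.008 = 186.192 → 186.19 g/mol.

186.19 g/mol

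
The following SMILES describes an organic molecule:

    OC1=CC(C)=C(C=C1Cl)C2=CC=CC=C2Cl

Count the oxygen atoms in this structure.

1

Scan the SMILES for O atoms (remember two-letter symbols like Cl and Br are single atoms).
Oxygen count: 1.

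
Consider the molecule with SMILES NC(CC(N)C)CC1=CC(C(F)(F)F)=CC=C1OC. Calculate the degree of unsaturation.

Degree of unsaturation = (number of rings) + (number of π bonds).
Ring closures in the SMILES: 1.
π bonds: 3 double bonds (each 1 DoU) → 3 DoU from unsaturation.
Total DoU = 1 + 3 = 4.

4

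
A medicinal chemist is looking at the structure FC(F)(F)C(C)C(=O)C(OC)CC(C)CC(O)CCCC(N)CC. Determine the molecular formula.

Walk through each heavy atom and fill implicit hydrogens from standard valence (C 4, N 3, O 2, S 2, halogen 1):
  atom 1: F (halogen, monovalent) → 0 H
  atom 2: C, bond orders sum to 4 (valence 4) → 0 H
  atom 3: F (halogen, monovalent) → 0 H
  atom 4: F (halogen, monovalent) → 0 H
  atom 5: C, bond orders sum to 3 (valence 4) → 1 H
  atom 6: C, bond orders sum to 1 (valence 4) → 3 H
  atom 7: C, bond orders sum to 4 (valence 4) → 0 H
  atom 8: O, bond orders sum to 2 (valence 2) → 0 H
  atom 9: C, bond orders sum to 3 (valence 4) → 1 H
  atom 10: O, bond orders sum to 2 (valence 2) → 0 H
  atom 11: C, bond orders sum to 1 (valence 4) → 3 H
  atom 12: C, bond orders sum to 2 (valence 4) → 2 H
  atom 13: C, bond orders sum to 3 (valence 4) → 1 H
  atom 14: C, bond orders sum to 1 (valence 4) → 3 H
  atom 15: C, bond orders sum to 2 (valence 4) → 2 H
  atom 16: C, bond orders sum to 3 (valence 4) → 1 H
  atom 17: O, bond orders sum to 1 (valence 2) → 1 H
  atom 18: C, bond orders sum to 2 (valence 4) → 2 H
  atom 19: C, bond orders sum to 2 (valence 4) → 2 H
  atom 20: C, bond orders sum to 2 (valence 4) → 2 H
  atom 21: C, bond orders sum to 3 (valence 4) → 1 H
  atom 22: N, bond orders sum to 1 (valence 3) → 2 H
  atom 23: C, bond orders sum to 2 (valence 4) → 2 H
  atom 24: C, bond orders sum to 1 (valence 4) → 3 H
Totals → C:17, H:32, F:3, N:1, O:3.

C17H32F3NO3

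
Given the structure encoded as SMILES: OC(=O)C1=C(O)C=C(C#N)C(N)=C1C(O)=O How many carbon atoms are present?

9

Count every carbon token in the SMILES (each C, including those in ring-closure positions and inside branches).
Carbon count: 9.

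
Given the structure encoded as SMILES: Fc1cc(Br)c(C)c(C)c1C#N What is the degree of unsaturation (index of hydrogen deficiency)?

6

Molecular formula: C9H7BrFN.
DoU = (2C + 2 + N − H − X) / 2, where X is the halogen count and O/S are ignored.
    = (2·9 + 2 + 1 − 7 − 2) / 2 = 12 / 2 = 6.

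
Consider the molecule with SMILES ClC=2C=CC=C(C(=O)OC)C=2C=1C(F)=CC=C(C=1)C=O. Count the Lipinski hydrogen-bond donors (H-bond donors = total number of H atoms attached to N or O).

Donors: find every N or O and count the H atoms it carries.
  atom 8 (O): bond orders sum to 2 → 0 H
  atom 9 (O): bond orders sum to 2 → 0 H
  atom 20 (O): bond orders sum to 2 → 0 H
Lipinski HBD = 0.

0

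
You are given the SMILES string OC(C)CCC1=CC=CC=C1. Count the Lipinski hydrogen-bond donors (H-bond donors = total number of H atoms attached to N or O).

Donors: find every N or O and count the H atoms it carries.
  atom 1 (O): bond orders sum to 1 → 1 H
Lipinski HBD = 1.

1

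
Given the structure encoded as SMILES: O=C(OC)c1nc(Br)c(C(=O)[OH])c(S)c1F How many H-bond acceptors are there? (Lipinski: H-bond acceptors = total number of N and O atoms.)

5

N atoms: 1; O atoms: 4.
Lipinski HBA = 1 + 4 = 5.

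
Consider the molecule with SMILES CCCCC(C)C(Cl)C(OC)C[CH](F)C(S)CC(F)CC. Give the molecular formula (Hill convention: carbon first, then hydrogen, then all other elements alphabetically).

Walk through each heavy atom and fill implicit hydrogens from standard valence (C 4, N 3, O 2, S 2, halogen 1):
  atom 1: C, bond orders sum to 1 (valence 4) → 3 H
  atom 2: C, bond orders sum to 2 (valence 4) → 2 H
  atom 3: C, bond orders sum to 2 (valence 4) → 2 H
  atom 4: C, bond orders sum to 2 (valence 4) → 2 H
  atom 5: C, bond orders sum to 3 (valence 4) → 1 H
  atom 6: C, bond orders sum to 1 (valence 4) → 3 H
  atom 7: C, bond orders sum to 3 (valence 4) → 1 H
  atom 8: Cl (halogen, monovalent) → 0 H
  atom 9: C, bond orders sum to 3 (valence 4) → 1 H
  atom 10: O, bond orders sum to 2 (valence 2) → 0 H
  atom 11: C, bond orders sum to 1 (valence 4) → 3 H
  atom 12: C, bond orders sum to 2 (valence 4) → 2 H
  atom 13: C with explicit H count 1
  atom 14: F (halogen, monovalent) → 0 H
  atom 15: C, bond orders sum to 3 (valence 4) → 1 H
  atom 16: S, bond orders sum to 1 (valence 2) → 1 H
  atom 17: C, bond orders sum to 2 (valence 4) → 2 H
  atom 18: C, bond orders sum to 3 (valence 4) → 1 H
  atom 19: F (halogen, monovalent) → 0 H
  atom 20: C, bond orders sum to 2 (valence 4) → 2 H
  atom 21: C, bond orders sum to 1 (valence 4) → 3 H
Totals → C:16, H:31, Cl:1, F:2, O:1, S:1.

C16H31ClF2OS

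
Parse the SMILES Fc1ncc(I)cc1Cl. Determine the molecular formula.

Walk through each heavy atom and fill implicit hydrogens from standard valence (C 4, N 3, O 2, S 2, halogen 1); for lowercase aromatic atoms, an aromatic c carries 1 H when it has two neighbours and 0 H with three, and aromatic n carries 0 H:
  atom 1: F (halogen, monovalent) → 0 H
  atom 2: aromatic c, 3 neighbours → 0 H
  atom 3: aromatic n, 2 neighbours → 0 H
  atom 4: aromatic c, 2 neighbours → 1 H
  atom 5: aromatic c, 3 neighbours → 0 H
  atom 6: I (halogen, monovalent) → 0 H
  atom 7: aromatic c, 2 neighbours → 1 H
  atom 8: aromatic c, 3 neighbours → 0 H
  atom 9: Cl (halogen, monovalent) → 0 H
Totals → C:5, H:2, Cl:1, F:1, I:1, N:1.
In Hill order: C5H2ClFIN.

C5H2ClFIN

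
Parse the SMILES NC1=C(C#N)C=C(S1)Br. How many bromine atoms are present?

1

Scan the SMILES for Br atoms (remember two-letter symbols like Cl and Br are single atoms).
Bromine count: 1.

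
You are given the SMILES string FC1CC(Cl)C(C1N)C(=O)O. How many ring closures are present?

In SMILES, each pair of matching ring-closure digits denotes one ring-closing bond; the number of such bonds equals the number of independent rings.
Ring-closure bonds here: 1.

1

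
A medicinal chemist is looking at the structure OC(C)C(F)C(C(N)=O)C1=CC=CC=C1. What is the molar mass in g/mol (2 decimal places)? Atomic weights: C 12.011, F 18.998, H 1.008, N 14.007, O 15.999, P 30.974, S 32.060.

First, the molecular formula is C11H14FNO2 (counting implicit H from valence).
  C: 11 × 12.011 = 132.121
  F: 1 × 18.998 = 18.998
  H: 14 × 1.008 = 14.112
  N: 1 × 14.007 = 14.007
  O: 2 × 15.999 = 31.998
Sum: 11×12.011 + 1×18.998 + 14×1.008 + 1×14.007 + 2×15.999 = 211.236 → 211.24 g/mol.

211.24 g/mol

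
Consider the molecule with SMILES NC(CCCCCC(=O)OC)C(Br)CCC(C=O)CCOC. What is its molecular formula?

Walk through each heavy atom and fill implicit hydrogens from standard valence (C 4, N 3, O 2, S 2, halogen 1):
  atom 1: N, bond orders sum to 1 (valence 3) → 2 H
  atom 2: C, bond orders sum to 3 (valence 4) → 1 H
  atom 3: C, bond orders sum to 2 (valence 4) → 2 H
  atom 4: C, bond orders sum to 2 (valence 4) → 2 H
  atom 5: C, bond orders sum to 2 (valence 4) → 2 H
  atom 6: C, bond orders sum to 2 (valence 4) → 2 H
  atom 7: C, bond orders sum to 2 (valence 4) → 2 H
  atom 8: C, bond orders sum to 4 (valence 4) → 0 H
  atom 9: O, bond orders sum to 2 (valence 2) → 0 H
  atom 10: O, bond orders sum to 2 (valence 2) → 0 H
  atom 11: C, bond orders sum to 1 (valence 4) → 3 H
  atom 12: C, bond orders sum to 3 (valence 4) → 1 H
  atom 13: Br (halogen, monovalent) → 0 H
  atom 14: C, bond orders sum to 2 (valence 4) → 2 H
  atom 15: C, bond orders sum to 2 (valence 4) → 2 H
  atom 16: C, bond orders sum to 3 (valence 4) → 1 H
  atom 17: C, bond orders sum to 3 (valence 4) → 1 H
  atom 18: O, bond orders sum to 2 (valence 2) → 0 H
  atom 19: C, bond orders sum to 2 (valence 4) → 2 H
  atom 20: C, bond orders sum to 2 (valence 4) → 2 H
  atom 21: O, bond orders sum to 2 (valence 2) → 0 H
  atom 22: C, bond orders sum to 1 (valence 4) → 3 H
Totals → C:16, H:30, Br:1, N:1, O:4.

C16H30BrNO4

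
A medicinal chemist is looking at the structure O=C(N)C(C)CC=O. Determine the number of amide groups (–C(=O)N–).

1

The amide motif appears at heavy-atom position 2 in the SMILES.
Other groups present: 1 aldehyde.
Amide count: 1.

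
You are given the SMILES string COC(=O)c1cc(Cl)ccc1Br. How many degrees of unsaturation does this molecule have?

5

Molecular formula: C8H6BrClO2.
DoU = (2C + 2 + N − H − X) / 2, where X is the halogen count and O/S are ignored.
    = (2·8 + 2 + 0 − 6 − 2) / 2 = 10 / 2 = 5.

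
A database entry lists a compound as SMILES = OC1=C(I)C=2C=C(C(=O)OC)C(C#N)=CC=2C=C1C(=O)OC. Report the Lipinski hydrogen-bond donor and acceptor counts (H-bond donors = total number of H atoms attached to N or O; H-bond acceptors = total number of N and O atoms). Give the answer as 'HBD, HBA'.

1, 6

Donors: find every N or O and count the H atoms it carries.
  atom 1 (O): bond orders sum to 1 → 1 H
  atom 9 (O): bond orders sum to 2 → 0 H
  atom 10 (O): bond orders sum to 2 → 0 H
  atom 14 (N): bond orders sum to 3 → 0 H
  atom 20 (O): bond orders sum to 2 → 0 H
  atom 21 (O): bond orders sum to 2 → 0 H
Lipinski HBD = 1.
Acceptors: N atoms = 1, O atoms = 5 → HBA = 6.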